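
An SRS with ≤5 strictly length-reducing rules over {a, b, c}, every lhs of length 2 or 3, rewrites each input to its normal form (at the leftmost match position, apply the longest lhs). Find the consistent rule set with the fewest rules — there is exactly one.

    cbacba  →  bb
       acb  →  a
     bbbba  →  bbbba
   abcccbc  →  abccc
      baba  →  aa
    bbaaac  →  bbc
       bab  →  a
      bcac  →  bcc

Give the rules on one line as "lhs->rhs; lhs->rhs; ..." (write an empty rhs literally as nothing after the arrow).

ac->c; bab->a; cb->a; cba->b

  | cbacba => bcba => bb
  | acb => cb => a
  | bbbba
  | abcccbc => abccac => abccc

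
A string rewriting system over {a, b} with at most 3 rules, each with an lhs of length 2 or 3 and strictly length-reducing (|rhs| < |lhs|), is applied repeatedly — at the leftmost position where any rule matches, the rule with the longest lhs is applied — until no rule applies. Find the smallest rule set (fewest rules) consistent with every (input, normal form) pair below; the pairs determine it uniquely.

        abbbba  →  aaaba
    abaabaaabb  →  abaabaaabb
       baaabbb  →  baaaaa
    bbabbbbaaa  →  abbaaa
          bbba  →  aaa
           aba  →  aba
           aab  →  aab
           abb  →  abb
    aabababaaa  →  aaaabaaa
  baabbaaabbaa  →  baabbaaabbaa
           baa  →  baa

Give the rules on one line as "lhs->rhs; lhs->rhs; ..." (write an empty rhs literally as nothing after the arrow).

  | abbbba => aaaba
  | abaabaaabb
  | baaabbb => baaaaa
  | bbabbbbaaa => babbbaaa => abbaaa

bab->a; bbb->aa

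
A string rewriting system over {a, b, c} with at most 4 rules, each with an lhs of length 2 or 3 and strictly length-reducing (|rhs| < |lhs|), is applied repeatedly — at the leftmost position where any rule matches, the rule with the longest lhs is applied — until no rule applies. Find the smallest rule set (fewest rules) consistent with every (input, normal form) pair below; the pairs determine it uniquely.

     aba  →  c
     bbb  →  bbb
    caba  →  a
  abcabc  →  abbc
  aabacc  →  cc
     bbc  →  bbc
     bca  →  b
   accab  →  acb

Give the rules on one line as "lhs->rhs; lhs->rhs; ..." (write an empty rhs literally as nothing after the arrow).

  | aba => aa => c
  | bbb
  | caba => ba => a
  | abcabc => abbc

aa->c; ba->a; ca->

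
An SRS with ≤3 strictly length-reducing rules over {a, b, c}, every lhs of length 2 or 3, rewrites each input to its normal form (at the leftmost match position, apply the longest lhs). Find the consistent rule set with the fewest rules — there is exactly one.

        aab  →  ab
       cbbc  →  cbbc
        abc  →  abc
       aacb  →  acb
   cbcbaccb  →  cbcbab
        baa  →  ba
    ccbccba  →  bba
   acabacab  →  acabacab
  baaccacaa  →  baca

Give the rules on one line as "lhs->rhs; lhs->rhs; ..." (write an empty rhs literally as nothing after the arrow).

  | aab => ab
  | cbbc
  | abc
  | aacb => acb

aa->a; cc->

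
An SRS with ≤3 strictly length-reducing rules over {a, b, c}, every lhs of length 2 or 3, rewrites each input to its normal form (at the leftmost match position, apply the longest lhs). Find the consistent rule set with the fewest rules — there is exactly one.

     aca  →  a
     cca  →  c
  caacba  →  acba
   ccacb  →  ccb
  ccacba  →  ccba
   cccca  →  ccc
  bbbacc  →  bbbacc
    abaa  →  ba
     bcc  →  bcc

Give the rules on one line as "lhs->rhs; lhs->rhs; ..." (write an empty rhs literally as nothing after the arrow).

aba->b; ca->

  | aca => a
  | cca => c
  | caacba => acba
  | ccacb => ccb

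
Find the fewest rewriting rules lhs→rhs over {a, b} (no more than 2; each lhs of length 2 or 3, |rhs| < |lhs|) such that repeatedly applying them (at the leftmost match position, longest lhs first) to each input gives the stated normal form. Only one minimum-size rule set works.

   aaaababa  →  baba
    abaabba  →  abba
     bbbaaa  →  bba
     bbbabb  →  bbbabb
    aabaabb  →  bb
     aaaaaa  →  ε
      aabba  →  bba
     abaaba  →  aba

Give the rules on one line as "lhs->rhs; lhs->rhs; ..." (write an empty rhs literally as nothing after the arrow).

  | aaaababa => aababa => baba
  | abaabba => abba
  | bbbaaa => bba
  | bbbabb

aa->; baa->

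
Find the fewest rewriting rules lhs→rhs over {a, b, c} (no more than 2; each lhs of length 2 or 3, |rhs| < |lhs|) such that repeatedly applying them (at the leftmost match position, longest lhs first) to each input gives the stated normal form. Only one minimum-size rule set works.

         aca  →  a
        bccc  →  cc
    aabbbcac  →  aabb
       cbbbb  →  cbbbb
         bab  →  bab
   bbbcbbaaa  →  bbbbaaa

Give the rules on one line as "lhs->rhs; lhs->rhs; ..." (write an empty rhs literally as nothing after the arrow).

ac->; bc->

  | aca => a
  | bccc => cc
  | aabbbcac => aabbac => aabb
  | cbbbb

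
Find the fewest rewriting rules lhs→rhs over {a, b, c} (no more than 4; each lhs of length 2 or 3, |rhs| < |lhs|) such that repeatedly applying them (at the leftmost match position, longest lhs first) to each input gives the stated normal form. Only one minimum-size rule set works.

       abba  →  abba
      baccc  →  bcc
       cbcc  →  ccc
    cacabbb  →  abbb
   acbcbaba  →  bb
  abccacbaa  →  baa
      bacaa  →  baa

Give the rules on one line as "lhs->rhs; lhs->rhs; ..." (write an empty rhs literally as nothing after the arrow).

  | abba
  | baccc => bcc
  | cbcc => ccc
  | cacabbb => acabbb => abbb

aba->b; ac->; ca->a; cb->c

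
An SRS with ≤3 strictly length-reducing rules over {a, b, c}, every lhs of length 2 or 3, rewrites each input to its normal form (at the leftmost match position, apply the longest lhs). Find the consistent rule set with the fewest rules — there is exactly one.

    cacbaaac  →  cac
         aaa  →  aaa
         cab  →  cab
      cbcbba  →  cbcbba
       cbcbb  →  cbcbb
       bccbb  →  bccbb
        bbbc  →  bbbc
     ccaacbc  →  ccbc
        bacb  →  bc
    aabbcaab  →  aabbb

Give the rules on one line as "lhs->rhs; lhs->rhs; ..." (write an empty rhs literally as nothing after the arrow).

acb->c; caa->

  | cacbaaac => ccaaac => cac
  | aaa
  | cab
  | cbcbba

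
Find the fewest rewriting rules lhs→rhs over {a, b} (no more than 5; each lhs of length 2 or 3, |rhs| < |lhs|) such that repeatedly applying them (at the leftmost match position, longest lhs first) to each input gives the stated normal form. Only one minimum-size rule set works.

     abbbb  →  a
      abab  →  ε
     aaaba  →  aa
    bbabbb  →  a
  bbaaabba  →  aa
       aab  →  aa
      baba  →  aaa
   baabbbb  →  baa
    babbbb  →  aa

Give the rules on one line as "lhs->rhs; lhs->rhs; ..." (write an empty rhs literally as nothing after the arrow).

ab->a; aba->b; bab->aa; bb->

  | abbbb => abbb => abb => ab => a
  | abab => bb => ε
  | aaaba => aab => aa
  | bbabbb => abbb => abb => ab => a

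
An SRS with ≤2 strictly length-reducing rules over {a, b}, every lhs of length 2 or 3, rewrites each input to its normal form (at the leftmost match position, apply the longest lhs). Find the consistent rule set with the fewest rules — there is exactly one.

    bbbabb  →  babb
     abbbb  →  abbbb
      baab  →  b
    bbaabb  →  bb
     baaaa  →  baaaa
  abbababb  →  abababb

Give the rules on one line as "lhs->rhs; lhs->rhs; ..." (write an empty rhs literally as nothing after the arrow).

  | bbbabb => bbabb => babb
  | abbbb
  | baab => b
  | bbaabb => baabb => bb

aab->; bba->ba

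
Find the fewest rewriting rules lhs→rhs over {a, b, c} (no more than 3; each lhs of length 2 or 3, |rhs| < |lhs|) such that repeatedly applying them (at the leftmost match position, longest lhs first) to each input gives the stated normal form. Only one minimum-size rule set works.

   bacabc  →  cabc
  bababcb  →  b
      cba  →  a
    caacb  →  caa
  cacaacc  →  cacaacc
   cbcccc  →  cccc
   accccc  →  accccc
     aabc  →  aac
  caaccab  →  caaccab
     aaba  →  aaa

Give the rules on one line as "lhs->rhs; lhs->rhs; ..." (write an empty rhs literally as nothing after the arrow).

aab->aa; ba->; cb->

  | bacabc => cabc
  | bababcb => babcb => bcb => b
  | cba => a
  | caacb => caa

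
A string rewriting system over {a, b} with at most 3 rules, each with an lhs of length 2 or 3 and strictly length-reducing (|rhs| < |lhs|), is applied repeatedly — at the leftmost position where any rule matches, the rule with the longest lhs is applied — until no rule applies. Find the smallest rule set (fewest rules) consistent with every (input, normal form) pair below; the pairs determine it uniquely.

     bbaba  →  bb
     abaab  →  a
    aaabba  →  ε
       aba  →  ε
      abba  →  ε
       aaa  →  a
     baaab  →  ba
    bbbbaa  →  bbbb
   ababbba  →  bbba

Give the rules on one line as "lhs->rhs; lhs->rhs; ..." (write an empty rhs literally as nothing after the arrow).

  | bbaba => bbaa => bb
  | abaab => aaab => ab => a
  | aaabba => abba => aba => aa => ε
  | aba => aa => ε

aa->; ab->a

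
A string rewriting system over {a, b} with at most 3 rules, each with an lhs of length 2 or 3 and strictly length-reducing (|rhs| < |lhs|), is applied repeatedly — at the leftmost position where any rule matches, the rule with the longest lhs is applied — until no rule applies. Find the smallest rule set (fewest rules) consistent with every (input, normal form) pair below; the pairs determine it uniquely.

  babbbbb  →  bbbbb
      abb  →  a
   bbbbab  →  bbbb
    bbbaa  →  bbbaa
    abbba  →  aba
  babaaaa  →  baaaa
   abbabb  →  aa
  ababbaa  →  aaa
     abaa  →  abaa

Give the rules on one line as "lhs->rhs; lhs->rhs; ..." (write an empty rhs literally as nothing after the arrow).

abb->a; bab->b

  | babbbbb => bbbbb
  | abb => a
  | bbbbab => bbbb
  | bbbaa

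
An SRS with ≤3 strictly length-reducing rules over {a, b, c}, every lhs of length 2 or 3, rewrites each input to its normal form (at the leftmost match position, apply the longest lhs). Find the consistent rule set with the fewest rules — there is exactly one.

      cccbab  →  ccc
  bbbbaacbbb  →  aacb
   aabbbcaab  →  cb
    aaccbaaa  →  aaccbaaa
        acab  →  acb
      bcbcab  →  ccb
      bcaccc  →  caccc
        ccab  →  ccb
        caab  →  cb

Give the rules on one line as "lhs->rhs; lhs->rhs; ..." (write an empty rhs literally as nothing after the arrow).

  | cccbab => cccbb => ccc
  | bbbbaacbbb => bbaacbbb => aacbbb => aacb
  | aabbbcaab => abbbcaab => bbbcaab => bcaab => caab => cab => cb
  | aaccbaaa

ab->b; bb->; bc->c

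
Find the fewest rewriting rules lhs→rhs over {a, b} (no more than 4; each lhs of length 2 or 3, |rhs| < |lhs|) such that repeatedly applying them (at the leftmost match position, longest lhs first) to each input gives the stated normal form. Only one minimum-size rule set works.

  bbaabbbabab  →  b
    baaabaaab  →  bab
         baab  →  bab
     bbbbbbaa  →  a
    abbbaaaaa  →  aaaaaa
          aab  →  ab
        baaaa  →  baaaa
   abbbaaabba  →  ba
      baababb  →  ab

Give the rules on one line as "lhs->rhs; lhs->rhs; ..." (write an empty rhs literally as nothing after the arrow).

  | bbaabbbabab => aaabbbabab => aabbbabab => abbbabab => bbabab => aabab => abab => b
  | baaabaaab => baabaaab => babaaab => baab => bab
  | baab => bab
  | bbbbbbaa => abbbbaa => bbbaa => abaa => a

aab->ab; aba->; abb->b; bb->a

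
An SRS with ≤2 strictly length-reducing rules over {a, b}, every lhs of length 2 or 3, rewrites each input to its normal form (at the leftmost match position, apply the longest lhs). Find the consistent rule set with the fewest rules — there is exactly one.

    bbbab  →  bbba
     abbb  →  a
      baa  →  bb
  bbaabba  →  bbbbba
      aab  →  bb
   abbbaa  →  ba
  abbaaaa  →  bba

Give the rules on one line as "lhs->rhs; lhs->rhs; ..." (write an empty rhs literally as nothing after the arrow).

  | bbbab => bbba
  | abbb => abb => ab => a
  | baa => bb
  | bbaabba => bbbbba

aa->b; ab->a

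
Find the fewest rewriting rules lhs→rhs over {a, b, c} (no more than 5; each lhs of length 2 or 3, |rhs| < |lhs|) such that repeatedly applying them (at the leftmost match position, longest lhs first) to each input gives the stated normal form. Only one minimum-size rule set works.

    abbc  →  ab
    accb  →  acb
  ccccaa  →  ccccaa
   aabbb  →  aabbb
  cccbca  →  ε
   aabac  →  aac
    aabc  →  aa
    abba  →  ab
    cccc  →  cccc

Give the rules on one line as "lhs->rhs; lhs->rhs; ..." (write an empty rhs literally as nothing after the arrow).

ba->; bc->; cbc->b; ccb->cb

  | abbc => ab
  | accb => acb
  | ccccaa
  | aabbb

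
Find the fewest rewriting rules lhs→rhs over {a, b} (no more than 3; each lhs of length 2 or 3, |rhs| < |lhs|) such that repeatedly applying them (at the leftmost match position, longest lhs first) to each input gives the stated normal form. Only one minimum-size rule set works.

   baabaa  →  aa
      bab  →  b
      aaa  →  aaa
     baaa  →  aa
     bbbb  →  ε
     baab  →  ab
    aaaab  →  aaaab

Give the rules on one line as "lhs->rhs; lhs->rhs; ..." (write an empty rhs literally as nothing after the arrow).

  | baabaa => abaa => aa
  | bab => b
  | aaa
  | baaa => aa

ba->; bb->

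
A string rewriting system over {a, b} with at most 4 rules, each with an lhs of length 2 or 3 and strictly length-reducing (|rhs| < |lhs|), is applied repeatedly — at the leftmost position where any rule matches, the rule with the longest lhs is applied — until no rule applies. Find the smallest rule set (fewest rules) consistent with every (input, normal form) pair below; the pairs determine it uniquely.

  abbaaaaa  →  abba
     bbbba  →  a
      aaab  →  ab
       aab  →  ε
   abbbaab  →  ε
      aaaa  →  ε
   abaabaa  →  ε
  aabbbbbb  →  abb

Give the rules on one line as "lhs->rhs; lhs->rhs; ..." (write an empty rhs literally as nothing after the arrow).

  | abbaaaaa => abbaaa => abba
  | bbbba => aba => a
  | aaab => ab
  | aab => ε

aa->; aab->; aba->a; bbb->a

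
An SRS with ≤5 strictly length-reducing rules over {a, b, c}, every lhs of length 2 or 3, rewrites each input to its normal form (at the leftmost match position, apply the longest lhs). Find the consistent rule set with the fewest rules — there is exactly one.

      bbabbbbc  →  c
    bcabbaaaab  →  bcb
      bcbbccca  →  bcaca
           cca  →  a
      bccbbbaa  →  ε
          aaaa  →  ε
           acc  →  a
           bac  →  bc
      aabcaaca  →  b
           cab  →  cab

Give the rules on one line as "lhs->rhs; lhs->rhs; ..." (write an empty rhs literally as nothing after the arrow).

aa->; ba->b; bb->a; cc->

  | bbabbbbc => aabbbbc => bbbbc => abbc => aac => c
  | bcabbaaaab => bcaaaaaab => bcaaaab => bcaab => bcb
  | bcbbccca => bcaccca => bcaca
  | cca => a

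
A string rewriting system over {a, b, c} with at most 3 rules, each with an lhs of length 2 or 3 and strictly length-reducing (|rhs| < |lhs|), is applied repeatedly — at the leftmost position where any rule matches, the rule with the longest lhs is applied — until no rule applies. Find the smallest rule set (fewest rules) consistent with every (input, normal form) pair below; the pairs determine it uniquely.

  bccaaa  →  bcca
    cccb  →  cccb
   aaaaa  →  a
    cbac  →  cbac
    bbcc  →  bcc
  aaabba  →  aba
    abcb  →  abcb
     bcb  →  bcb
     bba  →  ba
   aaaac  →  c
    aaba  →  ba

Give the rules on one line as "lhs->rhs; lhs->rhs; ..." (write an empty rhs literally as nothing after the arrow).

aa->; bb->b

  | bccaaa => bcca
  | cccb
  | aaaaa => aaa => a
  | cbac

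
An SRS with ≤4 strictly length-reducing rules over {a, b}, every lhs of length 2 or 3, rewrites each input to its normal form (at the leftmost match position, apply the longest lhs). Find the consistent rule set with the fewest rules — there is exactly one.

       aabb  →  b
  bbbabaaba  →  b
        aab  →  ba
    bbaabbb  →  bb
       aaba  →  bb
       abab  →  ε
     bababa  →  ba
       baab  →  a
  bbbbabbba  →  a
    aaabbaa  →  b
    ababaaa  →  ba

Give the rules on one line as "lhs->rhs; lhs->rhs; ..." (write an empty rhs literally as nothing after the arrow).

aa->b; aab->ba; ab->; bba->a

  | aabb => bab => b
  | bbbabaaba => babaaba => baaba => bbaa => aa => b
  | aab => ba
  | bbaabbb => aabbb => babb => bb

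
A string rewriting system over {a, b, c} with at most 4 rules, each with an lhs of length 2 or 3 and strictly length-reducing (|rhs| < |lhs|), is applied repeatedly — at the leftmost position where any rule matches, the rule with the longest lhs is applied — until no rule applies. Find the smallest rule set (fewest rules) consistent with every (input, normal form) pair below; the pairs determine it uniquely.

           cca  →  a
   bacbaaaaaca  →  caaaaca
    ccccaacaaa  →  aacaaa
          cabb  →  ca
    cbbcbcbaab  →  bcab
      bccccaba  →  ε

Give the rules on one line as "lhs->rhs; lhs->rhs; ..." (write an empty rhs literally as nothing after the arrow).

  | cca => a
  | bacbaaaaaca => cbaaaaaca => caaaaca
  | ccccaacaaa => ccaacaaa => aacaaa
  | cabb => ca

ba->; bb->; cc->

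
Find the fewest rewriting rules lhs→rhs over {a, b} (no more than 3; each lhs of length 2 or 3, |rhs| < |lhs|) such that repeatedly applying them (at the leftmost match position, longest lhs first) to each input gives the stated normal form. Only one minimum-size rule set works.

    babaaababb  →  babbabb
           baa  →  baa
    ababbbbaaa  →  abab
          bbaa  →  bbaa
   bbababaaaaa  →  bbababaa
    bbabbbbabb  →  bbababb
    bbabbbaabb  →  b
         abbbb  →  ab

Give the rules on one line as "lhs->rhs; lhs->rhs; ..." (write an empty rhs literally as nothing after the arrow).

  | babaaababb => babbabb
  | baa
  | ababbbbaaa => ababaaa => abab
  | bbaa

aaa->; bbb->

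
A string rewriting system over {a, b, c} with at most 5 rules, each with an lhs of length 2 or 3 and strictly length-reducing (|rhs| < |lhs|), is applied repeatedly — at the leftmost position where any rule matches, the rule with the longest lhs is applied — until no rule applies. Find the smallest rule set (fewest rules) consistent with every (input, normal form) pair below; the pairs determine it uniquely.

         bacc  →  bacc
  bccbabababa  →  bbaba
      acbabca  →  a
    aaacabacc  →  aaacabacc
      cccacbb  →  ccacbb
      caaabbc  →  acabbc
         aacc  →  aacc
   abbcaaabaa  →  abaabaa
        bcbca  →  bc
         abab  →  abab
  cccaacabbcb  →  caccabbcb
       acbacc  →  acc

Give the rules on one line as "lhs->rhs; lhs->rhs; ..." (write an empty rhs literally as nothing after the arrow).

bca->; caa->ac; cba->; ccc->cc

  | bacc
  | bccbabababa => bcbababa => bbaba
  | acbabca => abca => a
  | aaacabacc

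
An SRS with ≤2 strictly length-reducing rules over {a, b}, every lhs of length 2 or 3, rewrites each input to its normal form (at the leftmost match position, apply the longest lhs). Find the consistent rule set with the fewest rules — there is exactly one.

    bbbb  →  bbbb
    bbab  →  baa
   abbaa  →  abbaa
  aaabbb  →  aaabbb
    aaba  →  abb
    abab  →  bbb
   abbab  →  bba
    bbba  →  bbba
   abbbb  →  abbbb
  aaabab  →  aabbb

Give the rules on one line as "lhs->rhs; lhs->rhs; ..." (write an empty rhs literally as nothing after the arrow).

aba->bb; bab->aa

  | bbbb
  | bbab => baa
  | abbaa
  | aaabbb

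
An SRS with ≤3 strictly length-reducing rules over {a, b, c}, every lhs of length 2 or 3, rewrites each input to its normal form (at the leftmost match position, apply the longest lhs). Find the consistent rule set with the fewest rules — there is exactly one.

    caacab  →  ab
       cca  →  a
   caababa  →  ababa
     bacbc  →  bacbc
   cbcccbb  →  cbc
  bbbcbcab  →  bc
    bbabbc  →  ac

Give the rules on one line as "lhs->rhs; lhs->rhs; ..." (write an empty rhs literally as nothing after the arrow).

  | caacab => acab => ab
  | cca => a
  | caababa => ababa
  | bacbc

bb->; ca->; cc->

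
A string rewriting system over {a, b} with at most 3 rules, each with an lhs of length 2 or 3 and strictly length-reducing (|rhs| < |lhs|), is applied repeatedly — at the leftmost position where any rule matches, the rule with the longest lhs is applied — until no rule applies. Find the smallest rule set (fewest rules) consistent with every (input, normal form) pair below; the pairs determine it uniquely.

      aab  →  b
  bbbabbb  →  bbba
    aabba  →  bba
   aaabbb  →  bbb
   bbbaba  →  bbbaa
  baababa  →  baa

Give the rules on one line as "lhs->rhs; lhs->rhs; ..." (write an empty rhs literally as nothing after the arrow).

  | aab => ab => b
  | bbbabbb => bbbabb => bbbab => bbba
  | aabba => abba => bba
  | aaabbb => aabbb => abbb => bbb

ab->b; bab->ba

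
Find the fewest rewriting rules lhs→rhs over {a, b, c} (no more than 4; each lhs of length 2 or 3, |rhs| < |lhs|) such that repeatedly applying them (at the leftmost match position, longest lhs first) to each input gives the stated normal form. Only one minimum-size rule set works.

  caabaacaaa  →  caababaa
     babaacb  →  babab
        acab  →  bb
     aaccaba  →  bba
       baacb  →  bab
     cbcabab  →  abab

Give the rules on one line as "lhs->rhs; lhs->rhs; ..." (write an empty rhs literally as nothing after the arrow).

ac->; aca->b; cbc->

  | caabaacaaa => caababaa
  | babaacb => babab
  | acab => bb
  | aaccaba => acaba => bba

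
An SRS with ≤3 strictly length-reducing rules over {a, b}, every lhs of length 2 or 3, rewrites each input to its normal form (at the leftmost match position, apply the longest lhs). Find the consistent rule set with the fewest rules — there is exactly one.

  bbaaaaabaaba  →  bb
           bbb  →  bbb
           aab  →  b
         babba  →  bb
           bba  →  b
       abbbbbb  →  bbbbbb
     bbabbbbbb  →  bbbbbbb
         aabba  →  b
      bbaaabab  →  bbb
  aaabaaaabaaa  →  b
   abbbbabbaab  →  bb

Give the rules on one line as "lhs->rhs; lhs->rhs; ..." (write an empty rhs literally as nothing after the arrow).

  | bbaaaaabaaba => abaaaabaaba => baaabaaba => baababa => babba => bbba => bab => bb
  | bbb
  | aab => ab => b
  | babba => bbba => bab => bb

ab->b; aba->b; bba->ab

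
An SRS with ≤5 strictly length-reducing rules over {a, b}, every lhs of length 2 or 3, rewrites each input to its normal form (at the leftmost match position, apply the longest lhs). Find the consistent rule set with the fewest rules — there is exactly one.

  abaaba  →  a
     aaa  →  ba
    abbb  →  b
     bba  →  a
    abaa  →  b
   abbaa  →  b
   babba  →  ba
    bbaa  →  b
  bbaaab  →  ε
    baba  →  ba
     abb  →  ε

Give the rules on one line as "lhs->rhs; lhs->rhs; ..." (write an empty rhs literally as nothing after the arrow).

aa->b; ab->b; aba->a; bb->

  | abaaba => aaba => bba => a
  | aaa => ba
  | abbb => bbb => b
  | bba => a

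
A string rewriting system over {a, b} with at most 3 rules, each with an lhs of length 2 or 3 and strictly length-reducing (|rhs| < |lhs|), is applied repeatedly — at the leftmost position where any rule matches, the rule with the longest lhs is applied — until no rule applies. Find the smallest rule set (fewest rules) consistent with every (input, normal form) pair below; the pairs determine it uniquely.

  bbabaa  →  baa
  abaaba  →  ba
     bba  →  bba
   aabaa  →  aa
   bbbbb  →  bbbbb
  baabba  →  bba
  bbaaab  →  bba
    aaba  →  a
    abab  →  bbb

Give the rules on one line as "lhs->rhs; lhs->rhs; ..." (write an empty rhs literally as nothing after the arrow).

aab->; aba->bb; bab->

  | bbabaa => baa
  | abaaba => bbaba => ba
  | bba
  | aabaa => aa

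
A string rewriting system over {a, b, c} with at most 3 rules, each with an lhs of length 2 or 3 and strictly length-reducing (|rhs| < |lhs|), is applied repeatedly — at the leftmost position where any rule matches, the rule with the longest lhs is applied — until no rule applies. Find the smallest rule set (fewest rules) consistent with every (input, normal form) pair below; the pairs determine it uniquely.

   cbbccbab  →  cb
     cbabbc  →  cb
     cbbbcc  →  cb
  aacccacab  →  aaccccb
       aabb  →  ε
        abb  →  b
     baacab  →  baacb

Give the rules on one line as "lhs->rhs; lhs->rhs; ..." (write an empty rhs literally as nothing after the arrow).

ab->; bc->; ca->c

  | cbbccbab => cbcbab => cbab => cb
  | cbabbc => cbbc => cb
  | cbbbcc => cbbc => cb
  | aacccacab => aaccccab => aaccccb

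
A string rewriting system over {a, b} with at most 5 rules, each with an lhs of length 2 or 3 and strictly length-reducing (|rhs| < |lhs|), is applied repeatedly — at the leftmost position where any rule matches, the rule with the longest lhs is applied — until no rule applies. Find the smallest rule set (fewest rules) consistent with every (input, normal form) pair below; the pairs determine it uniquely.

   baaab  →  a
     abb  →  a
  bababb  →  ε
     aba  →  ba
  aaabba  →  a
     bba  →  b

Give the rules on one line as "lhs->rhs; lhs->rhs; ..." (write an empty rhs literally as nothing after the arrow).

aa->b; ab->b; bb->a; bbb->

  | baaab => bbab => aab => bb => a
  | abb => bb => a
  | bababb => bbabb => aabb => bbb => ε
  | aba => ba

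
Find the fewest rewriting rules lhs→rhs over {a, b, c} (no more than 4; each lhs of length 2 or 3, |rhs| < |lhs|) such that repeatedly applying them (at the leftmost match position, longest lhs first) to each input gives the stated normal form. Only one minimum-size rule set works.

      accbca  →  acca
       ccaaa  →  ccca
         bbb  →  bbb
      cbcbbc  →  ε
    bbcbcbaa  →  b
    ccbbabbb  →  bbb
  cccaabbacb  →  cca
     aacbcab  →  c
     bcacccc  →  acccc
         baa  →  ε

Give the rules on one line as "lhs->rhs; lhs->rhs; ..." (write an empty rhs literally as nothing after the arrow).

aa->c; ab->b; bc->; cb->

  | accbca => acca
  | ccaaa => ccca
  | bbb
  | cbcbbc => cbbc => bc => ε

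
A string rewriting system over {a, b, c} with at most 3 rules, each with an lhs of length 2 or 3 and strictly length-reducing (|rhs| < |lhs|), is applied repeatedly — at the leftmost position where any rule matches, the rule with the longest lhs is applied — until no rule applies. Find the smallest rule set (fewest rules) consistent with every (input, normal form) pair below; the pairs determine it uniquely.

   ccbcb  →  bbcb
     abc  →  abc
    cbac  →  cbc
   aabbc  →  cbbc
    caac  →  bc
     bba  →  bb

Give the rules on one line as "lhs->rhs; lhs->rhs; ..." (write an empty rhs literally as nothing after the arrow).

aa->c; ba->b; cc->b

  | ccbcb => bbcb
  | abc
  | cbac => cbc
  | aabbc => cbbc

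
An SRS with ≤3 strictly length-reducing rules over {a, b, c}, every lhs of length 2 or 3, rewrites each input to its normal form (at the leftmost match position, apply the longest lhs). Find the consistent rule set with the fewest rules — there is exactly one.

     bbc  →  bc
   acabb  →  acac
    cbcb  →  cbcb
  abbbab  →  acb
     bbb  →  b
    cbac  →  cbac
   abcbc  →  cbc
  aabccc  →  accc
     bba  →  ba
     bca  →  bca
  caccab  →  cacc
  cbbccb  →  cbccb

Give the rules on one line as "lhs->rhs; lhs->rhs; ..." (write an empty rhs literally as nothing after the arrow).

  | bbc => bc
  | acabb => acac
  | cbcb
  | abbbab => acbab => acb

ab->; abb->ac; bb->b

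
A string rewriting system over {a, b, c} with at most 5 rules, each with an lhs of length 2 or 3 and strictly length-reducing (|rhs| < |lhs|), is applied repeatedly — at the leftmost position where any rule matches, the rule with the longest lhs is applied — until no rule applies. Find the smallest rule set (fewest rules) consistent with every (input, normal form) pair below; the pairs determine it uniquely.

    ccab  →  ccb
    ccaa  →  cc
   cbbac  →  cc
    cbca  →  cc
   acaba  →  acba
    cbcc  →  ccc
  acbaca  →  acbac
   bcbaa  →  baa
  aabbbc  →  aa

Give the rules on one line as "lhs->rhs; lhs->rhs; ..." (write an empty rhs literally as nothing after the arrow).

  | ccab => ccb
  | ccaa => cca => cc
  | cbbac => cac => cc
  | cbca => cca => cc

bb->; bc->; ca->c; cbc->cc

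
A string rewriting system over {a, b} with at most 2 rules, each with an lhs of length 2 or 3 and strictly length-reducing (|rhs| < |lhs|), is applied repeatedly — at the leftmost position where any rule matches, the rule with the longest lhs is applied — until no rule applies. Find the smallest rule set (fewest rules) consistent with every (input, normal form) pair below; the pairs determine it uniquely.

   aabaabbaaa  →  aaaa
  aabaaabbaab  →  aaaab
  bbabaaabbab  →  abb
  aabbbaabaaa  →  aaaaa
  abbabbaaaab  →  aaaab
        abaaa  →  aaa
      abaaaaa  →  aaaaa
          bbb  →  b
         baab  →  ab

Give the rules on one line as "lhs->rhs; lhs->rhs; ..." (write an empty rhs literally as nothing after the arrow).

ba->; bbb->b

  | aabaabbaaa => aaabbaaa => aaabaa => aaaa
  | aabaaabbaab => aaaabbaab => aaaabab => aaaab
  | bbabaaabbab => bbaaabbab => baabbab => abbab => abb
  | aabbbaabaaa => aabaabaaa => aaabaaa => aaaaa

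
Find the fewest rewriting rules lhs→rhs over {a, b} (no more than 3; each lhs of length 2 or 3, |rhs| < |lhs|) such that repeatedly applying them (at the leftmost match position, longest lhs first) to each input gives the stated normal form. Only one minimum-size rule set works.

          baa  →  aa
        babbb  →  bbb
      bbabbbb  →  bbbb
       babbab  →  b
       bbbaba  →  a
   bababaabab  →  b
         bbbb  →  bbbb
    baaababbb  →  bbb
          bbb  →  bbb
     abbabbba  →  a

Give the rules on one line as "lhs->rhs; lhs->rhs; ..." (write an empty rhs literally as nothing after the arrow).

  | baa => aa
  | babbb => abbb => bbb
  | bbabbbb => babbbb => abbbb => bbbb
  | babbab => abbab => bbab => bab => ab => b

ab->b; ba->a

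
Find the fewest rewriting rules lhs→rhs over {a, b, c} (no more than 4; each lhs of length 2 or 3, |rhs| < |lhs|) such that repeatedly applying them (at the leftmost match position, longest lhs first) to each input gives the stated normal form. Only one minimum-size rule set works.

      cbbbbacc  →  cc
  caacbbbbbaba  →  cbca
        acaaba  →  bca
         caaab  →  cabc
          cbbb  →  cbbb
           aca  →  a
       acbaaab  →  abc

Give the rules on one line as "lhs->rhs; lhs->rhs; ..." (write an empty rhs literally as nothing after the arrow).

aab->bc; ac->; ba->a

  | cbbbbacc => cbbbacc => cbbacc => cbacc => cacc => cc
  | caacbbbbbaba => cabbbbbaba => cabbbbaba => cabbbaba => cabbaba => cababa => caaba => cbca
  | acaaba => aaba => bca
  | caaab => cabc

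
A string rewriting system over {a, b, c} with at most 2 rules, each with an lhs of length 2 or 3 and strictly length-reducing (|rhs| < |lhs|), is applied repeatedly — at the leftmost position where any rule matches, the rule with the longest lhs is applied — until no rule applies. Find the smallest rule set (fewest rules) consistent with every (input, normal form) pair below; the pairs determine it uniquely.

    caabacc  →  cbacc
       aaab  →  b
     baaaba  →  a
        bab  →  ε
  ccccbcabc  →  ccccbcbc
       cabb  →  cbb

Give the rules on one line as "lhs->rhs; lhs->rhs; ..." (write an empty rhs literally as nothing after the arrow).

ab->b; bab->

  | caabacc => cabacc => cbacc
  | aaab => aab => ab => b
  | baaaba => baaba => baba => a
  | bab => ε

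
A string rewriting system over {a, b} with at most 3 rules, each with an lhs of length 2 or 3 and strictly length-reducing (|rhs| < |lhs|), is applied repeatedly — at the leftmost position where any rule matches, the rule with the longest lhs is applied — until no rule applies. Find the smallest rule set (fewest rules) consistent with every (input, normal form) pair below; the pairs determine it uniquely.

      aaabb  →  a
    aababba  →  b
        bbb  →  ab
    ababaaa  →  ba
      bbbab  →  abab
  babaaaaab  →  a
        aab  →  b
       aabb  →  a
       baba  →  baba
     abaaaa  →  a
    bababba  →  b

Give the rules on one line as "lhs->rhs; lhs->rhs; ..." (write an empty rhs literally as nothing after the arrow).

  | aaabb => babb => baa => bb => a
  | aababba => babba => baaa => bba => aa => b
  | bbb => ab
  | ababaaa => ababba => abaaa => abba => aaa => ba

aa->b; aab->b; bb->a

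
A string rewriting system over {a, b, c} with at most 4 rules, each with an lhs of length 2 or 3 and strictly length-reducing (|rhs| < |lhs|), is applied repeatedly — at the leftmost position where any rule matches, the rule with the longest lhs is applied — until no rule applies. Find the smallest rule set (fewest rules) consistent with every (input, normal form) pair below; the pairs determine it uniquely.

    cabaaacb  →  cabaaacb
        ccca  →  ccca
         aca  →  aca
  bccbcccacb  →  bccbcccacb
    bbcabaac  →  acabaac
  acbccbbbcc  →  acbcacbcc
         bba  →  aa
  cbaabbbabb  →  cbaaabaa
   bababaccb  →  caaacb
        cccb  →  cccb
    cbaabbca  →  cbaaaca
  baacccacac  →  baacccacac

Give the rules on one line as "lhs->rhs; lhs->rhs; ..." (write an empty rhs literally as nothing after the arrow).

  | cabaaacb
  | ccca
  | aca
  | bccbcccacb

bac->ca; bb->a; cbb->ac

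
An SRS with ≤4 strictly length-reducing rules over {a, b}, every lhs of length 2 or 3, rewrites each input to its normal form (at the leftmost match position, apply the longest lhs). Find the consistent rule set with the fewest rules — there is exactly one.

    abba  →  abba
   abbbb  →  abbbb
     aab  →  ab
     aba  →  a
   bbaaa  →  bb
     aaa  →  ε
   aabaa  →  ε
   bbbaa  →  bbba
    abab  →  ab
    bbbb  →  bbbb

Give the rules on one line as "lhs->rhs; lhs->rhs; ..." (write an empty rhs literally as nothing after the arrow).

  | abba
  | abbbb
  | aab => ab
  | aba => aa => a

aa->a; aaa->; aba->aa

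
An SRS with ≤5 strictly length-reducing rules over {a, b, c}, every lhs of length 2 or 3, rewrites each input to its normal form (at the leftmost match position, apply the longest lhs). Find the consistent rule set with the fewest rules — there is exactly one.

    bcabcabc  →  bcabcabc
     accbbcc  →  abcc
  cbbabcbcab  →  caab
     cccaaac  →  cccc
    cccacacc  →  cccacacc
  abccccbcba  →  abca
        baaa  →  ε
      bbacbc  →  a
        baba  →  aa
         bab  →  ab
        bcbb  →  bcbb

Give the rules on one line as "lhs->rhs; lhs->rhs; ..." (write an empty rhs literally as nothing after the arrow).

aaa->; ba->a; cbc->; ccb->

  | bcabcabc
  | accbbcc => abcc
  | cbbabcbcab => cbabcbcab => cabcbcab => cabab => caab
  | cccaaac => cccc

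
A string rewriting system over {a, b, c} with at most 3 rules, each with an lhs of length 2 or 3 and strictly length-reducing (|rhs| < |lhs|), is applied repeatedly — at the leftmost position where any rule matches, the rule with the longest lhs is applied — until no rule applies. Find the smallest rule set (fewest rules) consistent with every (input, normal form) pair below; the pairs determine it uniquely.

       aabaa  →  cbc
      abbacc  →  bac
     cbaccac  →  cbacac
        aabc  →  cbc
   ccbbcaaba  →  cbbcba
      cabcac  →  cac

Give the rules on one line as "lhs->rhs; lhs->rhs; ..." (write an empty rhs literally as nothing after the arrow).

aa->c; ab->; cc->c

  | aabaa => cbaa => cbc
  | abbacc => bacc => bac
  | cbaccac => cbacac
  | aabc => cbc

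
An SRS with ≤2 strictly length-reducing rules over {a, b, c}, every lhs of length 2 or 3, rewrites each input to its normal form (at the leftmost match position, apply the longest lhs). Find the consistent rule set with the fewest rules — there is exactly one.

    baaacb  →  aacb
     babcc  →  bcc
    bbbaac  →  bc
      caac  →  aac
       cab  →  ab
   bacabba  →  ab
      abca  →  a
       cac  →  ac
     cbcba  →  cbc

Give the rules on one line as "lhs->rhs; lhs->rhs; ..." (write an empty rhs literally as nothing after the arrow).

  | baaacb => aacb
  | babcc => bcc
  | bbbaac => bbac => bc
  | caac => aac

ba->; ca->a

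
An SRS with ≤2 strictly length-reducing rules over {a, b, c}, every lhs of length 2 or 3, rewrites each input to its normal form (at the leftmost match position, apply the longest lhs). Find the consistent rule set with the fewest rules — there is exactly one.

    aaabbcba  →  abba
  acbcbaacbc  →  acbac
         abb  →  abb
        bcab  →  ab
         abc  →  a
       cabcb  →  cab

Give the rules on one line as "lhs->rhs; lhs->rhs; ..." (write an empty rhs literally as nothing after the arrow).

  | aaabbcba => aabbcba => abbcba => abba
  | acbcbaacbc => acbaacbc => acbacbc => acbac
  | abb
  | bcab => ab

aa->a; bc->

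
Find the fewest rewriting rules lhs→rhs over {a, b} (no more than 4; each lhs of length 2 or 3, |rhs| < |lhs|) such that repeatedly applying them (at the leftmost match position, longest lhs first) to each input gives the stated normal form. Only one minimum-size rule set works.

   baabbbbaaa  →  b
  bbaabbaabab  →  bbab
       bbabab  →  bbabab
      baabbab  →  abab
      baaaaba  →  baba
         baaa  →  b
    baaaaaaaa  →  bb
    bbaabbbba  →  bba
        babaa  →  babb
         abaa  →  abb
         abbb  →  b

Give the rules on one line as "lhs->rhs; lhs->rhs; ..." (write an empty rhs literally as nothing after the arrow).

  | baabbbbaaa => bbbbbbaaa => abbbaaa => aaaaa => aa => b
  | bbaabbaabab => bbbbbaabab => abbaabab => abbbbab => aabab => bbab
  | bbabab
  | baabbab => bbbbab => abab

aa->b; aaa->; bbb->a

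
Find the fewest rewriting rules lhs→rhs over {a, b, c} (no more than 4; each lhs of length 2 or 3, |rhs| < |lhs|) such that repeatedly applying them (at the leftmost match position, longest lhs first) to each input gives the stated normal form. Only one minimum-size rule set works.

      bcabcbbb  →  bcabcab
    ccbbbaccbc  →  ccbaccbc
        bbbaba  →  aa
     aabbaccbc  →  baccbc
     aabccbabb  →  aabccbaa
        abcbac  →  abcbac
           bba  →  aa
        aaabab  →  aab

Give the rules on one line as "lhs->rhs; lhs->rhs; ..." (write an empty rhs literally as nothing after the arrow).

aaa->b; aba->ba; bb->a

  | bcabcbbb => bcabcab
  | ccbbbaccbc => ccabaccbc => ccbaccbc
  | bbbaba => ababa => baba => bba => aa
  | aabbaccbc => aaaaccbc => baccbc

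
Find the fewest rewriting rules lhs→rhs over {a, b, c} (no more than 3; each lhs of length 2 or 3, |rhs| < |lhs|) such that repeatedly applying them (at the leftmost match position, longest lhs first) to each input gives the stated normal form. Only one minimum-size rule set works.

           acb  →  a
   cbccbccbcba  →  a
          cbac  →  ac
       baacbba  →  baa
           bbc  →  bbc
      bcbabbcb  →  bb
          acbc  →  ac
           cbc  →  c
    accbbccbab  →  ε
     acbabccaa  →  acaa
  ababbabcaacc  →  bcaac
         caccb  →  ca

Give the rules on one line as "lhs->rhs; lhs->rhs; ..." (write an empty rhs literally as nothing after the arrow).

ab->; cb->; cc->c

  | acb => a
  | cbccbccbcba => ccbccbcba => cbccbcba => ccbcba => cbcba => cba => a
  | cbac => ac
  | baacbba => baaba => baa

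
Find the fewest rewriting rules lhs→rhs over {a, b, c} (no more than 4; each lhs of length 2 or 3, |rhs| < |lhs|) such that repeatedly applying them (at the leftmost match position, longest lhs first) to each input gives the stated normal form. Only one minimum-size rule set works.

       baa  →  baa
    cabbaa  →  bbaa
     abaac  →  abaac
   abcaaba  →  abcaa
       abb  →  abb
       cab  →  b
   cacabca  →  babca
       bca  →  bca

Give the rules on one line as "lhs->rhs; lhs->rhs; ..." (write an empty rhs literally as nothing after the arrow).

  | baa
  | cabbaa => bbaa
  | abaac
  | abcaaba => abcaa

aab->a; cab->b; cac->b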